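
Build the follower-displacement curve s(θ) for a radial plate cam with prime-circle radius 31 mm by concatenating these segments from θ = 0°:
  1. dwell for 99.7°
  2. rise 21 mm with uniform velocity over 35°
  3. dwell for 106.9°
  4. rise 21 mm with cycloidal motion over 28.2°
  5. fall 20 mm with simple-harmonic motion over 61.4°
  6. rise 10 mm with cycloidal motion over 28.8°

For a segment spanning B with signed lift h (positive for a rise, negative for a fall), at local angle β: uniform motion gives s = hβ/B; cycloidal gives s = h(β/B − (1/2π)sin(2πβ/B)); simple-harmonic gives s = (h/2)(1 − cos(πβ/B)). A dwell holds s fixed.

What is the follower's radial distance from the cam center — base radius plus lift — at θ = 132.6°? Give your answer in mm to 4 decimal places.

seg 1 [0°–99.7°] dwell: s stays 0.0000
seg 2 [99.7°–134.7°] uniform, h=21: θ=132.6° here. β=32.9, B=35. 21·32.9/35 = 19.7400 → s = 19.7400
radial distance = base radius + s = 31 + 19.7400 = 50.7400

50.7400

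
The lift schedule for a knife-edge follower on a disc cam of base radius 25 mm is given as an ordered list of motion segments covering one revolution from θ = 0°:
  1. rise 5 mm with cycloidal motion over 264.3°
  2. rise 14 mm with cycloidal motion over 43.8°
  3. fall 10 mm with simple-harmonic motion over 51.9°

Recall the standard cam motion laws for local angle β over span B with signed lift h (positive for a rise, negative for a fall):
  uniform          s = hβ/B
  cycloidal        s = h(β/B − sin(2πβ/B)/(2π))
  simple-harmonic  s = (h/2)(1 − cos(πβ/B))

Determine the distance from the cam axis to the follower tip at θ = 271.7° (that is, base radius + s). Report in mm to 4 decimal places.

seg 1 [0°–264.3°] cycloidal, h=5: full span → s += 5 → s = 5.0000
seg 2 [264.3°–308.1°] cycloidal, h=14: θ=271.7° here. β=7.4, B=43.8. 14·(0.1689 − sin(2π·0.1689)/(2π)) = 0.4199 → s = 5.4199
radial distance = base radius + s = 25 + 5.4199 = 30.4199

30.4199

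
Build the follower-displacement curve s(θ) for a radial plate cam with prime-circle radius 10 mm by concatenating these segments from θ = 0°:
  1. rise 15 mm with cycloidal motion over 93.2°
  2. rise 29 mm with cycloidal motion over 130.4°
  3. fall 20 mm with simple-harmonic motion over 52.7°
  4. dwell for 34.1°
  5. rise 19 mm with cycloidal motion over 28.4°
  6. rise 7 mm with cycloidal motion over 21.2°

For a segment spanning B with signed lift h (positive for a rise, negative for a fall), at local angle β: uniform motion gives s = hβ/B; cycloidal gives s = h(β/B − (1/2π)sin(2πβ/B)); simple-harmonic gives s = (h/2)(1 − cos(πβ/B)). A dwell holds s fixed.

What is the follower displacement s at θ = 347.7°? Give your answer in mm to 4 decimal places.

seg 1 [0°–93.2°] cycloidal, h=15: full span → s += 15 → s = 15.0000
seg 2 [93.2°–223.6°] cycloidal, h=29: full span → s += 29 → s = 44.0000
seg 3 [223.6°–276.3°] simple-harmonic, h=-20: full span → s += -20 → s = 24.0000
seg 4 [276.3°–310.4°] dwell: s stays 24.0000
seg 5 [310.4°–338.8°] cycloidal, h=19: full span → s += 19 → s = 43.0000
seg 6 [338.8°–360°] cycloidal, h=7: θ=347.7° here. β=8.9, B=21.2. 7·(0.4198 − sin(2π·0.4198)/(2π)) = 2.4008 → s = 45.4008

45.4008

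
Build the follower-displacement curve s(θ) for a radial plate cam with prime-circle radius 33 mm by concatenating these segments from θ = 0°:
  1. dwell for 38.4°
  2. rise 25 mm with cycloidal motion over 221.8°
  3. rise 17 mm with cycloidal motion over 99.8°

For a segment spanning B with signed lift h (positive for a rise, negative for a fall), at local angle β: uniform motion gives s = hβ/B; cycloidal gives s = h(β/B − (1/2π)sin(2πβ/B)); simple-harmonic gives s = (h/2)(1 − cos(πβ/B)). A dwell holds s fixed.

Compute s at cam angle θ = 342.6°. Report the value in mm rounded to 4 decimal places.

seg 1 [0°–38.4°] dwell: s stays 0.0000
seg 2 [38.4°–260.2°] cycloidal, h=25: full span → s += 25 → s = 25.0000
seg 3 [260.2°–360°] cycloidal, h=17: θ=342.6° here. β=82.4, B=99.8. 17·(0.8257 − sin(2π·0.8257)/(2π)) = 16.4418 → s = 41.4418

41.4418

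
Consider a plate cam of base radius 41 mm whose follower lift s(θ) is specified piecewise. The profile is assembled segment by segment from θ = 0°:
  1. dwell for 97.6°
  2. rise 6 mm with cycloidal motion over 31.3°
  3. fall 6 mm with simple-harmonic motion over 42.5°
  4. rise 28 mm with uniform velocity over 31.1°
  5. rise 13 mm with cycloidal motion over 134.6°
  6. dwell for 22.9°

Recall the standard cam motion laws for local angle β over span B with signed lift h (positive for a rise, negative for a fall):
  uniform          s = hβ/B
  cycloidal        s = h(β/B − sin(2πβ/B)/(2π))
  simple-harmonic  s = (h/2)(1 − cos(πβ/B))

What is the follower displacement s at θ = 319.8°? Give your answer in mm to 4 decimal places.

seg 1 [0°–97.6°] dwell: s stays 0.0000
seg 2 [97.6°–128.9°] cycloidal, h=6: full span → s += 6 → s = 6.0000
seg 3 [128.9°–171.4°] simple-harmonic, h=-6: full span → s += -6 → s = 0.0000
seg 4 [171.4°–202.5°] uniform, h=28: full span → s += 28 → s = 28.0000
seg 5 [202.5°–337.1°] cycloidal, h=13: θ=319.8° here. β=117.3, B=134.6. 13·(0.8715 − sin(2π·0.8715)/(2π)) = 12.8242 → s = 40.8242

40.8242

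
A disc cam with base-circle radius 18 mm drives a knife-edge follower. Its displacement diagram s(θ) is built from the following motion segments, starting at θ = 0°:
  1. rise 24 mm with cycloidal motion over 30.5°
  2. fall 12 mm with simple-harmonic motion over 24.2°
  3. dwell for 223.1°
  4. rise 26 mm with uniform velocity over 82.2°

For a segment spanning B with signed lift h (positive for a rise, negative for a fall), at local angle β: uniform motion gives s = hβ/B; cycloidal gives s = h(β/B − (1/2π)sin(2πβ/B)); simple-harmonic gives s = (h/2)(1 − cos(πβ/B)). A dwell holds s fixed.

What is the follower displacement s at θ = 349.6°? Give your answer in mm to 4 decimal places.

seg 1 [0°–30.5°] cycloidal, h=24: full span → s += 24 → s = 24.0000
seg 2 [30.5°–54.7°] simple-harmonic, h=-12: full span → s += -12 → s = 12.0000
seg 3 [54.7°–277.8°] dwell: s stays 12.0000
seg 4 [277.8°–360°] uniform, h=26: θ=349.6° here. β=71.8, B=82.2. 26·71.8/82.2 = 22.7105 → s = 34.7105

34.7105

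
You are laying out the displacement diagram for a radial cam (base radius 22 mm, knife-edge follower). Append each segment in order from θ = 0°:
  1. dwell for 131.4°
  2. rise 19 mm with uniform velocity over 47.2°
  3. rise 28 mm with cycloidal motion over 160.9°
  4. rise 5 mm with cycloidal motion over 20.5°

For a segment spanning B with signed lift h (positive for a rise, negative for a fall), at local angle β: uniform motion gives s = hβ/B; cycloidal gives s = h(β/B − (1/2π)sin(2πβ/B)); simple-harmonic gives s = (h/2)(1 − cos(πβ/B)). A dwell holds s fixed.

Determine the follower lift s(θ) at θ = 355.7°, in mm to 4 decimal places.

seg 1 [0°–131.4°] dwell: s stays 0.0000
seg 2 [131.4°–178.6°] uniform, h=19: full span → s += 19 → s = 19.0000
seg 3 [178.6°–339.5°] cycloidal, h=28: full span → s += 28 → s = 47.0000
seg 4 [339.5°–360°] cycloidal, h=5: θ=355.7° here. β=16.2, B=20.5. 5·(0.7902 − sin(2π·0.7902)/(2π)) = 4.7217 → s = 51.7217

51.7217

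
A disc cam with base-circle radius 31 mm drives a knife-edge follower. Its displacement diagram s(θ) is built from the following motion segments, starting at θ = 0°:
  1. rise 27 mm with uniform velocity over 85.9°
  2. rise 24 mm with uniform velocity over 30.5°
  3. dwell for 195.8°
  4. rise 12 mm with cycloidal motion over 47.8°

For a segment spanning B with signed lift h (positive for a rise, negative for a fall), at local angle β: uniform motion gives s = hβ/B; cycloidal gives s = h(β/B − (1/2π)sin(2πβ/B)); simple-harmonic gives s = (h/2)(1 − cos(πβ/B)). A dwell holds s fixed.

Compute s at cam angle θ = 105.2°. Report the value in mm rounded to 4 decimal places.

seg 1 [0°–85.9°] uniform, h=27: full span → s += 27 → s = 27.0000
seg 2 [85.9°–116.4°] uniform, h=24: θ=105.2° here. β=19.3, B=30.5. 24·19.3/30.5 = 15.1869 → s = 42.1869

42.1869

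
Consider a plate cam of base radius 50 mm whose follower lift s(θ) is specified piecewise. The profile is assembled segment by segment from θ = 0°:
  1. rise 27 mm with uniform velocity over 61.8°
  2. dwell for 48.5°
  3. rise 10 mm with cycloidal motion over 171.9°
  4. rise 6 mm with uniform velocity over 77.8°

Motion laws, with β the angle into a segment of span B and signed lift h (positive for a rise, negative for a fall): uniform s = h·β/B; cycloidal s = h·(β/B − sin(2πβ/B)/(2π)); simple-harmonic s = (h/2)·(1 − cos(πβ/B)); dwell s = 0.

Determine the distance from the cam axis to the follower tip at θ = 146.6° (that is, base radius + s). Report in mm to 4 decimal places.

seg 1 [0°–61.8°] uniform, h=27: full span → s += 27 → s = 27.0000
seg 2 [61.8°–110.3°] dwell: s stays 27.0000
seg 3 [110.3°–282.2°] cycloidal, h=10: θ=146.6° here. β=36.3, B=171.9. 10·(0.2112 − sin(2π·0.2112)/(2π)) = 0.5673 → s = 27.5673
radial distance = base radius + s = 50 + 27.5673 = 77.5673

77.5673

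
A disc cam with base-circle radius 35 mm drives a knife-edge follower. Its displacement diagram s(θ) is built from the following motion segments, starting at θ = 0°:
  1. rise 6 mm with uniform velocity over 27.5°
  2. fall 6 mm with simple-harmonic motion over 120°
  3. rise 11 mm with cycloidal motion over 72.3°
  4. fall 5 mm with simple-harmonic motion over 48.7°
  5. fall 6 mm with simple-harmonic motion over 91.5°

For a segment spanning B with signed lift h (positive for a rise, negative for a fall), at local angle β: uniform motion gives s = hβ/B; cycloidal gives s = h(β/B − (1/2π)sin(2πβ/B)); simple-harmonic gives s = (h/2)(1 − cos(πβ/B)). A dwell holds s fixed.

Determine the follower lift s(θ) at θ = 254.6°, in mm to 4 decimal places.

seg 1 [0°–27.5°] uniform, h=6: full span → s += 6 → s = 6.0000
seg 2 [27.5°–147.5°] simple-harmonic, h=-6: full span → s += -6 → s = 0.0000
seg 3 [147.5°–219.8°] cycloidal, h=11: full span → s += 11 → s = 11.0000
seg 4 [219.8°–268.5°] simple-harmonic, h=-5: θ=254.6° here. β=34.8, B=48.7. -5/2·(1 − cos(π·0.7146)) = -4.0605 → s = 6.9395

6.9395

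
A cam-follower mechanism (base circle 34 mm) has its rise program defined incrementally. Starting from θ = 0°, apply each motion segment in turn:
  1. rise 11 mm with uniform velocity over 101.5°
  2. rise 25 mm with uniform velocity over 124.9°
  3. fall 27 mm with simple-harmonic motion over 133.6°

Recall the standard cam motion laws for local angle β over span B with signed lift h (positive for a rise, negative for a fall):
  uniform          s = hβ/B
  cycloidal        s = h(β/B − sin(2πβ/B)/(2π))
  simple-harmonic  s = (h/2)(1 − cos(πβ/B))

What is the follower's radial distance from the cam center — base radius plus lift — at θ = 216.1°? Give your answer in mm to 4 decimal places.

seg 1 [0°–101.5°] uniform, h=11: full span → s += 11 → s = 11.0000
seg 2 [101.5°–226.4°] uniform, h=25: θ=216.1° here. β=114.6, B=124.9. 25·114.6/124.9 = 22.9384 → s = 33.9384
radial distance = base radius + s = 34 + 33.9384 = 67.9384

67.9384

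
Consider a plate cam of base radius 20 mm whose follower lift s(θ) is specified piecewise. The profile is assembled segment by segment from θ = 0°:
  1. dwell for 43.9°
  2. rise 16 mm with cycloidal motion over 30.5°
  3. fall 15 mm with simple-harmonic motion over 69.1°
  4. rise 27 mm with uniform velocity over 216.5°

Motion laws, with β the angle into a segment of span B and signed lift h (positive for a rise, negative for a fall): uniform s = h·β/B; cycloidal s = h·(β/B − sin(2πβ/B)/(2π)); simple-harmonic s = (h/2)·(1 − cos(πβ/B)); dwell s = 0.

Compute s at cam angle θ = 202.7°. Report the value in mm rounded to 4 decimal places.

seg 1 [0°–43.9°] dwell: s stays 0.0000
seg 2 [43.9°–74.4°] cycloidal, h=16: full span → s += 16 → s = 16.0000
seg 3 [74.4°–143.5°] simple-harmonic, h=-15: full span → s += -15 → s = 1.0000
seg 4 [143.5°–360°] uniform, h=27: θ=202.7° here. β=59.2, B=216.5. 27·59.2/216.5 = 7.3829 → s = 8.3829

8.3829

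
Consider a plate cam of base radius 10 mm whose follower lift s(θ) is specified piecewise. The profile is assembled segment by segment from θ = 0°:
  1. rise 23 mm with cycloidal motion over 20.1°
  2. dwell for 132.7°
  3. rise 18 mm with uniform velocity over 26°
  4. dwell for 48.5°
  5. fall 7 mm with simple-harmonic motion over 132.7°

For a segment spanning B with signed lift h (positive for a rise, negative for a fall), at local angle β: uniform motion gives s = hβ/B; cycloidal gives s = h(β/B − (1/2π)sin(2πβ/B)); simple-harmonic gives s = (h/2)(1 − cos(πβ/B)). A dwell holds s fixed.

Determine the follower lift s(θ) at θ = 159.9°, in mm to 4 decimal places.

seg 1 [0°–20.1°] cycloidal, h=23: full span → s += 23 → s = 23.0000
seg 2 [20.1°–152.8°] dwell: s stays 23.0000
seg 3 [152.8°–178.8°] uniform, h=18: θ=159.9° here. β=7.1, B=26. 18·7.1/26 = 4.9154 → s = 27.9154

27.9154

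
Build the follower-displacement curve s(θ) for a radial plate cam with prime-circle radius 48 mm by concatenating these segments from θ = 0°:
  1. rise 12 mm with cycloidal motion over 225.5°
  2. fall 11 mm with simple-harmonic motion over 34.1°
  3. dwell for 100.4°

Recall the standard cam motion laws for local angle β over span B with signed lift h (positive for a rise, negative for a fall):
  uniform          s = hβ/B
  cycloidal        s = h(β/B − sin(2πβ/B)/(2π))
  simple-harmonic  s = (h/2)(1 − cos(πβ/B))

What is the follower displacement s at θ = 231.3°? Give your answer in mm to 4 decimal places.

seg 1 [0°–225.5°] cycloidal, h=12: full span → s += 12 → s = 12.0000
seg 2 [225.5°–259.6°] simple-harmonic, h=-11: θ=231.3° here. β=5.8, B=34.1. -11/2·(1 − cos(π·0.1701)) = -0.7667 → s = 11.2333

11.2333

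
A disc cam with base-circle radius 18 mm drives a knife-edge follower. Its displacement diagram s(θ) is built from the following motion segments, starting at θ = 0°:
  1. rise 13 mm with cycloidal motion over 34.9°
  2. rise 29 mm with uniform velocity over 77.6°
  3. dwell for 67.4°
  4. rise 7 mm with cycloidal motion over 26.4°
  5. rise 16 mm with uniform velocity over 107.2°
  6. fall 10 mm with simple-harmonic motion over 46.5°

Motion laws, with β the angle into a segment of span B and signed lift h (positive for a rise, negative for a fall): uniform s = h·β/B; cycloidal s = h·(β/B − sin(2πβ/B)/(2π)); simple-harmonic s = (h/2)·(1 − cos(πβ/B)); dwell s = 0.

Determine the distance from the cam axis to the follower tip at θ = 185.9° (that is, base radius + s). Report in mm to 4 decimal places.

seg 1 [0°–34.9°] cycloidal, h=13: full span → s += 13 → s = 13.0000
seg 2 [34.9°–112.5°] uniform, h=29: full span → s += 29 → s = 42.0000
seg 3 [112.5°–179.9°] dwell: s stays 42.0000
seg 4 [179.9°–206.3°] cycloidal, h=7: θ=185.9° here. β=6, B=26.4. 7·(0.2273 − sin(2π·0.2273)/(2π)) = 0.4882 → s = 42.4882
radial distance = base radius + s = 18 + 42.4882 = 60.4882

60.4882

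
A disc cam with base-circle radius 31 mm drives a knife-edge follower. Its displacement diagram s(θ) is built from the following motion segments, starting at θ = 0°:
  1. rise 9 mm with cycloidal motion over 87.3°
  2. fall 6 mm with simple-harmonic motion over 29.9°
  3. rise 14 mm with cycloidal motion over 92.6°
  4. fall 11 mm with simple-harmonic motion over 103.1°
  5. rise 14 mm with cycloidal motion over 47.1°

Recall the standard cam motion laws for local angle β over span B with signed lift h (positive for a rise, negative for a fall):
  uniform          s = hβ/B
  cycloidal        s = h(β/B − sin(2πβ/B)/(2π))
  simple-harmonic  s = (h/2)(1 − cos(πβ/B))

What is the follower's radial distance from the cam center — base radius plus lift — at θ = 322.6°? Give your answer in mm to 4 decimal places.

seg 1 [0°–87.3°] cycloidal, h=9: full span → s += 9 → s = 9.0000
seg 2 [87.3°–117.2°] simple-harmonic, h=-6: full span → s += -6 → s = 3.0000
seg 3 [117.2°–209.8°] cycloidal, h=14: full span → s += 14 → s = 17.0000
seg 4 [209.8°–312.9°] simple-harmonic, h=-11: full span → s += -11 → s = 6.0000
seg 5 [312.9°–360°] cycloidal, h=14: θ=322.6° here. β=9.7, B=47.1. 14·(0.2059 − sin(2π·0.2059)/(2π)) = 0.7399 → s = 6.7399
radial distance = base radius + s = 31 + 6.7399 = 37.7399

37.7399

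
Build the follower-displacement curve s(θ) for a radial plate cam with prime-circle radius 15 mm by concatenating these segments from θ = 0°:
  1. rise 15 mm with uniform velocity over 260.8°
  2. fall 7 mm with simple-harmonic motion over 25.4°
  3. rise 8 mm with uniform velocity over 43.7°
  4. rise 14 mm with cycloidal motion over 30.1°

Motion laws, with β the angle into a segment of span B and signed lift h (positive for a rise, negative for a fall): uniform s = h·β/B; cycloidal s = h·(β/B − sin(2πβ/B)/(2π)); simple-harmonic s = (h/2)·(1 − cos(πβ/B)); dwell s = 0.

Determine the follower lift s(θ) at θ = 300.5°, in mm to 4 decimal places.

seg 1 [0°–260.8°] uniform, h=15: full span → s += 15 → s = 15.0000
seg 2 [260.8°–286.2°] simple-harmonic, h=-7: full span → s += -7 → s = 8.0000
seg 3 [286.2°–329.9°] uniform, h=8: θ=300.5° here. β=14.3, B=43.7. 8·14.3/43.7 = 2.6178 → s = 10.6178

10.6178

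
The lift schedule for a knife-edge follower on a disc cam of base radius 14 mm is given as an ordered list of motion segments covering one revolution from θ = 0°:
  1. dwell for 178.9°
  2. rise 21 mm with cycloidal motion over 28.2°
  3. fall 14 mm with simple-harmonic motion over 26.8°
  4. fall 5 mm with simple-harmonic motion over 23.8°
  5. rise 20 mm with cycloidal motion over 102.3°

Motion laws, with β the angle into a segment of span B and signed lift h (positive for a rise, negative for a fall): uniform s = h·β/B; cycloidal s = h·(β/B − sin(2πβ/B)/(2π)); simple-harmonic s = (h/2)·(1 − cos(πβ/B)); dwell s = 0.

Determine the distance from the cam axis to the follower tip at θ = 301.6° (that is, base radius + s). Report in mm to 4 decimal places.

seg 1 [0°–178.9°] dwell: s stays 0.0000
seg 2 [178.9°–207.1°] cycloidal, h=21: full span → s += 21 → s = 21.0000
seg 3 [207.1°–233.9°] simple-harmonic, h=-14: full span → s += -14 → s = 7.0000
seg 4 [233.9°–257.7°] simple-harmonic, h=-5: full span → s += -5 → s = 2.0000
seg 5 [257.7°–360°] cycloidal, h=20: θ=301.6° here. β=43.9, B=102.3. 20·(0.4291 − sin(2π·0.4291)/(2π)) = 7.2116 → s = 9.2116
radial distance = base radius + s = 14 + 9.2116 = 23.2116

23.2116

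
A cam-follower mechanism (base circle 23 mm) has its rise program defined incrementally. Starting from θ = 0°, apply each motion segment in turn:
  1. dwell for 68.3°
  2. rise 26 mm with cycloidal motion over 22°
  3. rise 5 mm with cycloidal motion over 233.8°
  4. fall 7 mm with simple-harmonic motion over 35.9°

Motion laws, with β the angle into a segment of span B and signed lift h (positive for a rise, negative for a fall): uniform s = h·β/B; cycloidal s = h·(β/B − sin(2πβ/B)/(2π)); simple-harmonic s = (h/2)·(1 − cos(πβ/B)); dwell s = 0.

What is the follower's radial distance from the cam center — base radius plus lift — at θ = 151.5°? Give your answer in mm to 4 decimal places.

seg 1 [0°–68.3°] dwell: s stays 0.0000
seg 2 [68.3°–90.3°] cycloidal, h=26: full span → s += 26 → s = 26.0000
seg 3 [90.3°–324.1°] cycloidal, h=5: θ=151.5° here. β=61.2, B=233.8. 5·(0.2618 − sin(2π·0.2618)/(2π)) = 0.5152 → s = 26.5152
radial distance = base radius + s = 23 + 26.5152 = 49.5152

49.5152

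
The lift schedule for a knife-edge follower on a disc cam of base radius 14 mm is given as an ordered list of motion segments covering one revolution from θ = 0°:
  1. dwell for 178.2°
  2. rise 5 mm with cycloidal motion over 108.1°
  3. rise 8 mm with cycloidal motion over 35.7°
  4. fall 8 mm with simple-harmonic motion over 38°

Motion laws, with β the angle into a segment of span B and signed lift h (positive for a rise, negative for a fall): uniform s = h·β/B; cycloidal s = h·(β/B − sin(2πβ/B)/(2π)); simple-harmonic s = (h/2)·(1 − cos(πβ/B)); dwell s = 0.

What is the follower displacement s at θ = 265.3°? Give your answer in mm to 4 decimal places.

seg 1 [0°–178.2°] dwell: s stays 0.0000
seg 2 [178.2°–286.3°] cycloidal, h=5: θ=265.3° here. β=87.1, B=108.1. 5·(0.8057 − sin(2π·0.8057)/(2π)) = 4.7762 → s = 4.7762

4.7762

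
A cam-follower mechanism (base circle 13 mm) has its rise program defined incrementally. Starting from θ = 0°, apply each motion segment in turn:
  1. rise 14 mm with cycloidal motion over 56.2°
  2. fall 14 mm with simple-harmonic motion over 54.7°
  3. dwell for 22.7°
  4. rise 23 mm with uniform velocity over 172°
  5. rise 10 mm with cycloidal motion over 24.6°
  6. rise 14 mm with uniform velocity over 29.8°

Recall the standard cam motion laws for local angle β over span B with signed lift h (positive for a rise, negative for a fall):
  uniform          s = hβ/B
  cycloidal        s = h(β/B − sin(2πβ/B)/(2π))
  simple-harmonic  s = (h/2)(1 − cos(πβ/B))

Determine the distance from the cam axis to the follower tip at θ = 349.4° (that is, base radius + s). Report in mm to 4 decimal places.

seg 1 [0°–56.2°] cycloidal, h=14: full span → s += 14 → s = 14.0000
seg 2 [56.2°–110.9°] simple-harmonic, h=-14: full span → s += -14 → s = 0.0000
seg 3 [110.9°–133.6°] dwell: s stays 0.0000
seg 4 [133.6°–305.6°] uniform, h=23: full span → s += 23 → s = 23.0000
seg 5 [305.6°–330.2°] cycloidal, h=10: full span → s += 10 → s = 33.0000
seg 6 [330.2°–360°] uniform, h=14: θ=349.4° here. β=19.2, B=29.8. 14·19.2/29.8 = 9.0201 → s = 42.0201
radial distance = base radius + s = 13 + 42.0201 = 55.0201

55.0201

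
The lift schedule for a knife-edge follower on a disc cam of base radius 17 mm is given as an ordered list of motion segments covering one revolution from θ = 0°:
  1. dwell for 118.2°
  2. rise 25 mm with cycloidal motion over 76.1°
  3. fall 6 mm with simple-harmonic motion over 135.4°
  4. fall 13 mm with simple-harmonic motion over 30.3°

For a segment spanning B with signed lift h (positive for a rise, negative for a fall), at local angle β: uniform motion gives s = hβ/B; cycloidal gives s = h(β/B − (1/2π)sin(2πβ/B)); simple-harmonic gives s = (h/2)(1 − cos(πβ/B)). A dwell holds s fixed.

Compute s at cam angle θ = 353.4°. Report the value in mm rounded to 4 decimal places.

seg 1 [0°–118.2°] dwell: s stays 0.0000
seg 2 [118.2°–194.3°] cycloidal, h=25: full span → s += 25 → s = 25.0000
seg 3 [194.3°–329.7°] simple-harmonic, h=-6: full span → s += -6 → s = 19.0000
seg 4 [329.7°–360°] simple-harmonic, h=-13: θ=353.4° here. β=23.7, B=30.3. -13/2·(1 − cos(π·0.7822)) = -11.5366 → s = 7.4634

7.4634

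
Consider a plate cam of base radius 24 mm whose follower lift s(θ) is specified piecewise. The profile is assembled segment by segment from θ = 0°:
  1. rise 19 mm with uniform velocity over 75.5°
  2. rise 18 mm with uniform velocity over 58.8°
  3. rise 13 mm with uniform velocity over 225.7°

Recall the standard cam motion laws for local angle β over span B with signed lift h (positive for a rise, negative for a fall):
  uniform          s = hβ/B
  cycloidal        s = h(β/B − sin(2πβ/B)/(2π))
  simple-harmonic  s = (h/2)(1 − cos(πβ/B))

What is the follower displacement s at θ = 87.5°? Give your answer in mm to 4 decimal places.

seg 1 [0°–75.5°] uniform, h=19: full span → s += 19 → s = 19.0000
seg 2 [75.5°–134.3°] uniform, h=18: θ=87.5° here. β=12, B=58.8. 18·12/58.8 = 3.6735 → s = 22.6735

22.6735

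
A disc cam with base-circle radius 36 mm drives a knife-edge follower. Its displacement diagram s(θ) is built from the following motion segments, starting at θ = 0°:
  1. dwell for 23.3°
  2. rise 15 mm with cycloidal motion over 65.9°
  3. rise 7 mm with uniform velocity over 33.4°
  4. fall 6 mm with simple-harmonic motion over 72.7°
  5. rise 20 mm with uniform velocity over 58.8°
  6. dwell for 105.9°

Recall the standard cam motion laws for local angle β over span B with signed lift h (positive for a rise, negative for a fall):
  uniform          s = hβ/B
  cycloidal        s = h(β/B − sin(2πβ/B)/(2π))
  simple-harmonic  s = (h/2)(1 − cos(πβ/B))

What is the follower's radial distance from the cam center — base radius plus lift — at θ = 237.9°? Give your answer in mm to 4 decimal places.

seg 1 [0°–23.3°] dwell: s stays 0.0000
seg 2 [23.3°–89.2°] cycloidal, h=15: full span → s += 15 → s = 15.0000
seg 3 [89.2°–122.6°] uniform, h=7: full span → s += 7 → s = 22.0000
seg 4 [122.6°–195.3°] simple-harmonic, h=-6: full span → s += -6 → s = 16.0000
seg 5 [195.3°–254.1°] uniform, h=20: θ=237.9° here. β=42.6, B=58.8. 20·42.6/58.8 = 14.4898 → s = 30.4898
radial distance = base radius + s = 36 + 30.4898 = 66.4898

66.4898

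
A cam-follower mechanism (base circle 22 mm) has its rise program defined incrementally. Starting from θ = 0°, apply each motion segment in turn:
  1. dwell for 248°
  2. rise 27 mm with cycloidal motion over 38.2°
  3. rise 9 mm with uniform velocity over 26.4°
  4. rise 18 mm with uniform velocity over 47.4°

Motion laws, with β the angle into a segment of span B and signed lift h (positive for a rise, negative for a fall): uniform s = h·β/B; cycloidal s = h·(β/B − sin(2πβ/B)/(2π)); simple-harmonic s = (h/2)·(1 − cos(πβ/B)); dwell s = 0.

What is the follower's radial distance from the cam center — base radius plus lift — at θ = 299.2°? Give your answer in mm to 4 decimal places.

seg 1 [0°–248°] dwell: s stays 0.0000
seg 2 [248°–286.2°] cycloidal, h=27: full span → s += 27 → s = 27.0000
seg 3 [286.2°–312.6°] uniform, h=9: θ=299.2° here. β=13, B=26.4. 9·13/26.4 = 4.4318 → s = 31.4318
radial distance = base radius + s = 22 + 31.4318 = 53.4318

53.4318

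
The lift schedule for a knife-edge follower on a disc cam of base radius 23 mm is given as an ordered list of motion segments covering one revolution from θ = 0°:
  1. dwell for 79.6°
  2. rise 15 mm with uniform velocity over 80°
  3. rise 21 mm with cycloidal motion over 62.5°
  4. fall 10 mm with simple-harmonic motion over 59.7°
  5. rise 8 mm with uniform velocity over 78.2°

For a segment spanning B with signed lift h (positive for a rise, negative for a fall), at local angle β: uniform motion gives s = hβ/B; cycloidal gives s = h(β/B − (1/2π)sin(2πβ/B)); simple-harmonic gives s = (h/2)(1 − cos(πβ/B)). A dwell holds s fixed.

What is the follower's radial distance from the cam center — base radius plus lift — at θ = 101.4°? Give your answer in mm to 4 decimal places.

seg 1 [0°–79.6°] dwell: s stays 0.0000
seg 2 [79.6°–159.6°] uniform, h=15: θ=101.4° here. β=21.8, B=80. 15·21.8/80 = 4.0875 → s = 4.0875
radial distance = base radius + s = 23 + 4.0875 = 27.0875

27.0875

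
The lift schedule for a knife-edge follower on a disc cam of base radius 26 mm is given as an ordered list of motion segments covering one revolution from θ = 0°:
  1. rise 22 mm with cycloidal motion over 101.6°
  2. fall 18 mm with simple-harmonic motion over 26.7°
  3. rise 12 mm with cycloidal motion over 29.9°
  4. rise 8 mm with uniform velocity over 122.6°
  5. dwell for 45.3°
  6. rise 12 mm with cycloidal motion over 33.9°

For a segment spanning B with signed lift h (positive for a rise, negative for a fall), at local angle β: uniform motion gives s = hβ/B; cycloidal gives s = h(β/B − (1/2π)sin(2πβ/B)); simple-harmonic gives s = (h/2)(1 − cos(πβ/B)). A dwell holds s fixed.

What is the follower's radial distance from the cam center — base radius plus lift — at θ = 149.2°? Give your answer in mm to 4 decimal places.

seg 1 [0°–101.6°] cycloidal, h=22: full span → s += 22 → s = 22.0000
seg 2 [101.6°–128.3°] simple-harmonic, h=-18: full span → s += -18 → s = 4.0000
seg 3 [128.3°–158.2°] cycloidal, h=12: θ=149.2° here. β=20.9, B=29.9. 12·(0.6990 − sin(2π·0.6990)/(2π)) = 10.2006 → s = 14.2006
radial distance = base radius + s = 26 + 14.2006 = 40.2006

40.2006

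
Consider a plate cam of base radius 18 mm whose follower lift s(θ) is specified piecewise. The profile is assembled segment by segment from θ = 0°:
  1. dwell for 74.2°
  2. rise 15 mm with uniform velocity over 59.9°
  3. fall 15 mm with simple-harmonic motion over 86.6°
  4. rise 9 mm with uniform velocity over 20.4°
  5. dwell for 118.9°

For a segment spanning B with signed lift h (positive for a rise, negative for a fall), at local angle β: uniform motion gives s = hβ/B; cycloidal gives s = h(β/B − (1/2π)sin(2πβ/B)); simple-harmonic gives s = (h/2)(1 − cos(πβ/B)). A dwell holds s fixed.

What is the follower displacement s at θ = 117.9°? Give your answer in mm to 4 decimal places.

seg 1 [0°–74.2°] dwell: s stays 0.0000
seg 2 [74.2°–134.1°] uniform, h=15: θ=117.9° here. β=43.7, B=59.9. 15·43.7/59.9 = 10.9432 → s = 10.9432

10.9432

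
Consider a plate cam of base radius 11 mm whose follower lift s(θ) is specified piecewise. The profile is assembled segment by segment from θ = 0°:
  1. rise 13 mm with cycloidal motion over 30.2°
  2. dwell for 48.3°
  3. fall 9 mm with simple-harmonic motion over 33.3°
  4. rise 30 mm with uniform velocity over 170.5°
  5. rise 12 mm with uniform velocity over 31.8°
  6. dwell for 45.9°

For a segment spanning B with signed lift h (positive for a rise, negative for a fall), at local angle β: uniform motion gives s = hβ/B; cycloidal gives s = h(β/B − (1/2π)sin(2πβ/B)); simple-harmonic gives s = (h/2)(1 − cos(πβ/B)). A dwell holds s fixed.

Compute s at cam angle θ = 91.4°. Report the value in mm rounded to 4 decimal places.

seg 1 [0°–30.2°] cycloidal, h=13: full span → s += 13 → s = 13.0000
seg 2 [30.2°–78.5°] dwell: s stays 13.0000
seg 3 [78.5°–111.8°] simple-harmonic, h=-9: θ=91.4° here. β=12.9, B=33.3. -9/2·(1 − cos(π·0.3874)) = -2.9410 → s = 10.0590

10.0590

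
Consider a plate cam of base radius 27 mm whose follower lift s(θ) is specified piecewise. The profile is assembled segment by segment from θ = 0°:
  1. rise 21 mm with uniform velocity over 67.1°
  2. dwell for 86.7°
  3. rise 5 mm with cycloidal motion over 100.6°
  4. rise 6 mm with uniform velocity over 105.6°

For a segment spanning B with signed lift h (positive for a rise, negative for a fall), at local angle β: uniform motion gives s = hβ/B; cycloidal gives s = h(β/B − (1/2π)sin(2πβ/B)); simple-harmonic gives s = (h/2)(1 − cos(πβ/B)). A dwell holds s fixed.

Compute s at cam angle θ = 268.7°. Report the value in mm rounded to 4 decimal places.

seg 1 [0°–67.1°] uniform, h=21: full span → s += 21 → s = 21.0000
seg 2 [67.1°–153.8°] dwell: s stays 21.0000
seg 3 [153.8°–254.4°] cycloidal, h=5: full span → s += 5 → s = 26.0000
seg 4 [254.4°–360°] uniform, h=6: θ=268.7° here. β=14.3, B=105.6. 6·14.3/105.6 = 0.8125 → s = 26.8125

26.8125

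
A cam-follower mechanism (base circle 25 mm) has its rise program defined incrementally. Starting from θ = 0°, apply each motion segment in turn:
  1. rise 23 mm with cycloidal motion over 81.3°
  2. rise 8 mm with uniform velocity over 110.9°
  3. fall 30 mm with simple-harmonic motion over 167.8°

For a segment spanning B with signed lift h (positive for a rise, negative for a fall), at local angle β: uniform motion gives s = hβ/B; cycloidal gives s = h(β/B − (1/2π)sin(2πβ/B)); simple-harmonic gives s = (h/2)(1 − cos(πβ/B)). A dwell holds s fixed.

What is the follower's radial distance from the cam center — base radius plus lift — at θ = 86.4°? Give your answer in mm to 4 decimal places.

seg 1 [0°–81.3°] cycloidal, h=23: full span → s += 23 → s = 23.0000
seg 2 [81.3°–192.2°] uniform, h=8: θ=86.4° here. β=5.1, B=110.9. 8·5.1/110.9 = 0.3679 → s = 23.3679
radial distance = base radius + s = 25 + 23.3679 = 48.3679

48.3679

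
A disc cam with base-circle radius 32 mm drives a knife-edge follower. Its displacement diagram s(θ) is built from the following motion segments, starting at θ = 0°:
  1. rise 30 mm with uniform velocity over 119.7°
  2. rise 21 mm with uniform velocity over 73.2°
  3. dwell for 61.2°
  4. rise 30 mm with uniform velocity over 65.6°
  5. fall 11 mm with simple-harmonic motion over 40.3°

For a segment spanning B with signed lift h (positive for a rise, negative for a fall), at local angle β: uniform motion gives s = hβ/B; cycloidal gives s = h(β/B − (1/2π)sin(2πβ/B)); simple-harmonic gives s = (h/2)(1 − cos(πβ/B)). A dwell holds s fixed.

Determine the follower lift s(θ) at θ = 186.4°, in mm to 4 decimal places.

seg 1 [0°–119.7°] uniform, h=30: full span → s += 30 → s = 30.0000
seg 2 [119.7°–192.9°] uniform, h=21: θ=186.4° here. β=66.7, B=73.2. 21·66.7/73.2 = 19.1352 → s = 49.1352

49.1352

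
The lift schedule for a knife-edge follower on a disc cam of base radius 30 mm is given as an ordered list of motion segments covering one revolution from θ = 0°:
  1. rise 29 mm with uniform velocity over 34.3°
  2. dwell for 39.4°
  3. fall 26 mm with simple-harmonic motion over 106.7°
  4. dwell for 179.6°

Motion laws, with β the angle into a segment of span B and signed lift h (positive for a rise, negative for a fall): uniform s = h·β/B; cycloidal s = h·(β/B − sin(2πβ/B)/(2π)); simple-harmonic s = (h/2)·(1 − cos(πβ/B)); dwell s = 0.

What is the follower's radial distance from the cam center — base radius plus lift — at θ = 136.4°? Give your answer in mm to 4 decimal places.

seg 1 [0°–34.3°] uniform, h=29: full span → s += 29 → s = 29.0000
seg 2 [34.3°–73.7°] dwell: s stays 29.0000
seg 3 [73.7°–180.4°] simple-harmonic, h=-26: θ=136.4° here. β=62.7, B=106.7. -26/2·(1 − cos(π·0.5876)) = -16.5338 → s = 12.4662
radial distance = base radius + s = 30 + 12.4662 = 42.4662

42.4662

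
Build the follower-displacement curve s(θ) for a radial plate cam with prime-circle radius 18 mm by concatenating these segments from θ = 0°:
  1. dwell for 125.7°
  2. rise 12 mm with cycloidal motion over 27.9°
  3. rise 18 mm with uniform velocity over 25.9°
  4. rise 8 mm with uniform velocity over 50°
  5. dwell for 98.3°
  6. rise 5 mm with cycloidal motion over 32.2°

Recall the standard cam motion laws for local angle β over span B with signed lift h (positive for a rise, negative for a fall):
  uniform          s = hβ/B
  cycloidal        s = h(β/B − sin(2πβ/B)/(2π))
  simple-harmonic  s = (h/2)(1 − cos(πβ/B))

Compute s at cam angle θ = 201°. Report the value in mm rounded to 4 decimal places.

seg 1 [0°–125.7°] dwell: s stays 0.0000
seg 2 [125.7°–153.6°] cycloidal, h=12: full span → s += 12 → s = 12.0000
seg 3 [153.6°–179.5°] uniform, h=18: full span → s += 18 → s = 30.0000
seg 4 [179.5°–229.5°] uniform, h=8: θ=201° here. β=21.5, B=50. 8·21.5/50 = 3.4400 → s = 33.4400

33.4400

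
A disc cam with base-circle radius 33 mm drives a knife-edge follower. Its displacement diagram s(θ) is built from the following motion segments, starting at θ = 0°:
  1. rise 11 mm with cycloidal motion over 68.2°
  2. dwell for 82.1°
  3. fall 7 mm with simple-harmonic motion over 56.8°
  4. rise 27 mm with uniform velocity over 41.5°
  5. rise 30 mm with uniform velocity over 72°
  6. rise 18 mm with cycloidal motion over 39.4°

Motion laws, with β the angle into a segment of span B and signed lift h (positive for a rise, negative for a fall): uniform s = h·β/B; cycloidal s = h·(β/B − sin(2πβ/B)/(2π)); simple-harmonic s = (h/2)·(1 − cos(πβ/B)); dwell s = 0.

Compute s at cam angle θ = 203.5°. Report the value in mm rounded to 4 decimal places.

seg 1 [0°–68.2°] cycloidal, h=11: full span → s += 11 → s = 11.0000
seg 2 [68.2°–150.3°] dwell: s stays 11.0000
seg 3 [150.3°–207.1°] simple-harmonic, h=-7: θ=203.5° here. β=53.2, B=56.8. -7/2·(1 − cos(π·0.9366)) = -6.9308 → s = 4.0692

4.0692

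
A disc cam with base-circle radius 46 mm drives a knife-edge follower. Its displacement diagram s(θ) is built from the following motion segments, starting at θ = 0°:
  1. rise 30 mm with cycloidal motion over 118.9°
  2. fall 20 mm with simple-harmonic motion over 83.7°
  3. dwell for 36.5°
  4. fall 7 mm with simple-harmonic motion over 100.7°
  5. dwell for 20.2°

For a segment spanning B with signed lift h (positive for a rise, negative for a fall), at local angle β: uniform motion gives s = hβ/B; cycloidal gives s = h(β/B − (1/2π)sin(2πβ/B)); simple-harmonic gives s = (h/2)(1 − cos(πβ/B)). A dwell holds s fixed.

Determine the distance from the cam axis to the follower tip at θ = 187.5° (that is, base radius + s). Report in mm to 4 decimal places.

seg 1 [0°–118.9°] cycloidal, h=30: full span → s += 30 → s = 30.0000
seg 2 [118.9°–202.6°] simple-harmonic, h=-20: θ=187.5° here. β=68.6, B=83.7. -20/2·(1 − cos(π·0.8196)) = -18.4364 → s = 11.5636
radial distance = base radius + s = 46 + 11.5636 = 57.5636

57.5636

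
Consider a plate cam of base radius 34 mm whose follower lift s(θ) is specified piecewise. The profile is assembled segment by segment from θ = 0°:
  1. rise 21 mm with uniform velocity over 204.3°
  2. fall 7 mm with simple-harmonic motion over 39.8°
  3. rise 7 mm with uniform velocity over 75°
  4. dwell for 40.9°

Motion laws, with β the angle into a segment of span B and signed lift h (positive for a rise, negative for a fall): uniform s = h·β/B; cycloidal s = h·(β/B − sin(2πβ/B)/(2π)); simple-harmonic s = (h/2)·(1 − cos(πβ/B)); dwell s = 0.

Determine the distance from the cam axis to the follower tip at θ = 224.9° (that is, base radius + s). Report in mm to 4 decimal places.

seg 1 [0°–204.3°] uniform, h=21: full span → s += 21 → s = 21.0000
seg 2 [204.3°–244.1°] simple-harmonic, h=-7: θ=224.9° here. β=20.6, B=39.8. -7/2·(1 − cos(π·0.5176)) = -3.6933 → s = 17.3067
radial distance = base radius + s = 34 + 17.3067 = 51.3067

51.3067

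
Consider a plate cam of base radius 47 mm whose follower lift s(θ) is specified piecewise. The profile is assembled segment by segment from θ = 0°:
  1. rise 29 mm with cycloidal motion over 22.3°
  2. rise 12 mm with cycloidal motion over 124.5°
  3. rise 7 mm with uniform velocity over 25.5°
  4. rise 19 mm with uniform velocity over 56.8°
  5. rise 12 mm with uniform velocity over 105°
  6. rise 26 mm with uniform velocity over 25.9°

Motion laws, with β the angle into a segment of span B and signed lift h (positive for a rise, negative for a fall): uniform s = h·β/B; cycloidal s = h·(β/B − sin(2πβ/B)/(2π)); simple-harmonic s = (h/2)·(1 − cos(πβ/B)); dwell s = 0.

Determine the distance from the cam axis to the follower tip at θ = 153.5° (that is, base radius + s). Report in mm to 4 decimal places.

seg 1 [0°–22.3°] cycloidal, h=29: full span → s += 29 → s = 29.0000
seg 2 [22.3°–146.8°] cycloidal, h=12: full span → s += 12 → s = 41.0000
seg 3 [146.8°–172.3°] uniform, h=7: θ=153.5° here. β=6.7, B=25.5. 7·6.7/25.5 = 1.8392 → s = 42.8392
radial distance = base radius + s = 47 + 42.8392 = 89.8392

89.8392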